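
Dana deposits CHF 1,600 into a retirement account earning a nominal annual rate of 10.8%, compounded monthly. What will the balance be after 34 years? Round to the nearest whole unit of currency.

Periodic rate i = 0.108/12 = 0.009; n = 34 × 12 = 408 periods.
FV = 1,600 × (1 + 0.009)^408 = 61,903.5859

CHF 61,904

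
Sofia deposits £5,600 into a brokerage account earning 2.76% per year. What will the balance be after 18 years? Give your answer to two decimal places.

FV = 5,600 × (1 + 0.0276)^18 = 9,141.5902

£9,141.59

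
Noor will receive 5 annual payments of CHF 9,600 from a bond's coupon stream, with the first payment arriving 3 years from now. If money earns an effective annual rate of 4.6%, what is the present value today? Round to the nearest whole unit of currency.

CHF 38,411

Value one period before first payment (t=2): 9600 × [1 − (1+0.046)^(−5)] / 0.046 = 9600 × 4.377770 = 42,026.5950
PV₀ = 42,026.5950 / (1+0.046)^2 = 42,026.5950 / 1.094116 = 38,411.4618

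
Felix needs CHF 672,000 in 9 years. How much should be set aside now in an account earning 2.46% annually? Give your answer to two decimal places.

Discount factor = (1+0.0246)^(−9) = 0.803546; PV = 672,000 × 0.803546 = 539,983.0271

CHF 539,983.03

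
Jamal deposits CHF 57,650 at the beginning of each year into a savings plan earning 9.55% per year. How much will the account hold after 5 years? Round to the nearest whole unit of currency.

Accumulation factor s(5|0.0955) × (1+i) = 6.628477; FV = 57650 × 6.628477 = 382,131.6861
(annuity-due: payments at period start, so ×(1+i).)

CHF 382,132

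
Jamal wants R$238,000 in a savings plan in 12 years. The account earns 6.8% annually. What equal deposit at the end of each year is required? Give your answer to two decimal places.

R$13,462.08

PMT = 238000 / ( [(1+0.068)^12 − 1] / 0.068 ) = 238000 / 17.679283 = 13,462.0844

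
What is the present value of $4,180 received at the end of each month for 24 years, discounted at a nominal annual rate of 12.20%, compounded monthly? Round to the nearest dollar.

With 12 periods per year: i = 0.0101667, n = 288.
PV = PMT · [1 − (1+i)^(−n)] / i = 4180 · 93.019592 = 388,821.8961

$388,822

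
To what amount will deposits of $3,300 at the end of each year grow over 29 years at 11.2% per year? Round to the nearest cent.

$610,763.84

FV = 3300 × [(1+0.112)^29 − 1] / 0.112 = 3300 × 185.079951 = 610,763.8374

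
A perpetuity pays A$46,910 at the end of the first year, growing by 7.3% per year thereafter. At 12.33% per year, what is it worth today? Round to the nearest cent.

PV = PMT / (i − g) = 46910 / (0.1233 − 0.073) = 46910 / 0.050300 = 932,604.3738

A$932,604.37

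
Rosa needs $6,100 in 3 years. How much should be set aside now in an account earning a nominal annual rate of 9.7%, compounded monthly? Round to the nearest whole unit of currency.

$4,565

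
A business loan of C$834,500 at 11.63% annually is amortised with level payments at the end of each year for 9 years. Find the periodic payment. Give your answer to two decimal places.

PMT = 834500 / ( [1 − (1+0.1163)^(−9)] / 0.1163 ) = 834500 / 5.404033 = 154,421.7162

C$154,421.72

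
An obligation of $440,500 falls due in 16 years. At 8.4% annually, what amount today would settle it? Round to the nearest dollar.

$121,193

PV = 440,500 / (1 + 0.084)^16 = 440,500 / 3.634700 = 121,192.9613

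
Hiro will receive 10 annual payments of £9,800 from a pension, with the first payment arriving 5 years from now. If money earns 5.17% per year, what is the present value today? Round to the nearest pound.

£61,347

PV at t=4 (ordinary 10-year annuity): 9800 × a(10|0.0517) = 9800 × 7.658382 = 75,052.1447
Discount back 4 years: 75,052.1447 × (1+0.0517)^(−4) = 75,052.1447 × 0.817396 = 61,347.3223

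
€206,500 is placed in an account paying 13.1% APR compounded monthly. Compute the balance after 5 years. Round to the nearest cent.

€396,133.40

i = 0.131/12 = 0.0109167 per month; n = 5·12 = 60.
206,500 × (1+0.0109167)^60 = 206,500 × 1.918322 = 396,133.3957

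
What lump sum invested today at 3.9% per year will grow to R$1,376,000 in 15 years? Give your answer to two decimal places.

Discount factor = (1+0.039)^(−15) = 0.563335; PV = 1,376,000 × 0.563335 = 775,149.0526

R$775,149.05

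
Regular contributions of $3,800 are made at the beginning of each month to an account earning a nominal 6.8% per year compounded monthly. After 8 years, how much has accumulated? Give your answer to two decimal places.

With 12 periods per year: i = 0.00566667, n = 96.
FV = PMT · [(1+i)^n − 1] / i × (1+i) = 3800 · 127.821615 = 485,722.1354
(Beginning-of-period payments → annuity-due factor ×(1+i).)

$485,722.14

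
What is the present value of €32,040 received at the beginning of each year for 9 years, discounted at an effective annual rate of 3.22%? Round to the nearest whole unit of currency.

€254,878

Annuity factor a(9|0.0322) × (1+i) = 7.954999; PV = 32040 × 7.954999 = 254,878.1671
(Beginning-of-period payments → annuity-due factor ×(1+i).)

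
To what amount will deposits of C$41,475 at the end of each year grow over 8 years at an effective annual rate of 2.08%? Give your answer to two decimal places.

Accumulation factor s(8|0.0208) = 8.607268; FV = 41475 × 8.607268 = 356,986.4550

C$356,986.46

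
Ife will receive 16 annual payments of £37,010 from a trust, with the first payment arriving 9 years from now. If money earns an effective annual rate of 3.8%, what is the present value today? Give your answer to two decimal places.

PV at t=8 (ordinary 16-year annuity): 37010 × a(16|0.038) = 37010 × 11.826111 = 437,684.3698
PV₀ = 437,684.3698 / (1+0.038)^8 = 437,684.3698 / 1.347655 = 324,774.7145

£324,774.71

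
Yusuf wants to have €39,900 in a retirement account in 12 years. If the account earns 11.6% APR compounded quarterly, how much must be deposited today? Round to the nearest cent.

With 4 periods per year: i = 0.029, n = 48.
Discount factor = (1+0.029)^(−48) = 0.253549; PV = 39,900 × 0.253549 = 10,116.6076

€10,116.61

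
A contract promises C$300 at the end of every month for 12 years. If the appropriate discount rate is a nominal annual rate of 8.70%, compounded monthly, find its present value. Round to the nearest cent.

With 12 periods per year: i = 0.00725, n = 144.
PV = PMT · [1 − (1+i)^(−n)] / i = 300 · 89.190056 = 26,757.0169

C$26,757.02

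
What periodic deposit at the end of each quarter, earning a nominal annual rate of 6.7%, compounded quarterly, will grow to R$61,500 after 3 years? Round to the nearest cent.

i = 0.067/4 = 0.01675 per quarter; n = 3·4 = 12.
PMT = 61500 / ( [(1+0.01675)^12 − 1] / 0.01675 ) = 61500 / 13.169614 = 4,669.8409

R$4,669.84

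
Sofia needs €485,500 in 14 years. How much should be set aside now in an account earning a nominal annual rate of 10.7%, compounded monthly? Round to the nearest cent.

With 12 periods per year: i = 0.00891667, n = 168.
Discount factor = (1+0.00891667)^(−168) = 0.225066; PV = 485,500 × 0.225066 = 109,269.6231

€109,269.62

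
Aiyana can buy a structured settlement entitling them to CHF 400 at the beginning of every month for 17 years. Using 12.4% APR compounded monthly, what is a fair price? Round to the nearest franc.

Periodic rate i = 0.124/12 = 0.0103333; n = 17 × 12 = 204 periods.
PV = PMT · [1 − (1+i)^(−n)] / i × (1+i) = 400 · 85.767341 = 34,306.9363
Payments are at the start of each period, so multiply by (1+i).

CHF 34,307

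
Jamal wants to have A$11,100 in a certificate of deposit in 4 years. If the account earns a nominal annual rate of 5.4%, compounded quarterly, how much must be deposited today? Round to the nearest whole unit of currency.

A$8,957

With 4 periods per year: i = 0.0135, n = 16.
PV = 11,100 / (1 + 0.0135)^16 = 11,100 / 1.239310 = 8,956.5949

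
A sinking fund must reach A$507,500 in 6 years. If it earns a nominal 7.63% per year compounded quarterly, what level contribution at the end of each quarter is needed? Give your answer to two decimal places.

i = 0.0763/4 = 0.019075 per quarter; n = 6·4 = 24.
PMT = 507500 / ( [(1+0.019075)^24 − 1] / 0.019075 ) = 507500 / 30.080878 = 16,871.1828

A$16,871.18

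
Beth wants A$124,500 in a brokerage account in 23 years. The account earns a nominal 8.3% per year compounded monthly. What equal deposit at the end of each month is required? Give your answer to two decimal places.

i = 0.083/12 = 0.00691667 per month; n = 23·12 = 276.
PMT = 124500 / ( [(1+0.00691667)^276 − 1] / 0.00691667 ) = 124500 / 824.407187 = 151.0176

A$151.02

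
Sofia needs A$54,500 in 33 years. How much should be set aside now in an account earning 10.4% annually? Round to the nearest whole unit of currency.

Discount factor = (1+0.104)^(−33) = 0.038196; PV = 54,500 × 0.038196 = 2,081.6949

A$2,082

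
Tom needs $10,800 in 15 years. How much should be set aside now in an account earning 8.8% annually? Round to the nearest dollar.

$3,048

Discount factor = (1+0.088)^(−15) = 0.282206; PV = 10,800 × 0.282206 = 3,047.8271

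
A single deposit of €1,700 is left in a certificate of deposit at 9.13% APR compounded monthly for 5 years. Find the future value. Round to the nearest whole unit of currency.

€2,679

Periodic rate i = 0.0913/12 = 0.00760833; n = 5 × 12 = 60 periods.
1,700 × (1+0.00760833)^60 = 1,700 × 1.575814 = 2,678.8843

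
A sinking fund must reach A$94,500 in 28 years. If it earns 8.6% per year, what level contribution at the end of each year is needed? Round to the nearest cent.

A$895.56

FV-annuity factor = 105.520572; PMT = 94500 / 105.520572 = 895.5600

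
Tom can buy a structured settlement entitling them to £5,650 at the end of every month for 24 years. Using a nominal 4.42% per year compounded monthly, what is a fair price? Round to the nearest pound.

£1,001,884

Periodic rate i = 0.0442/12 = 0.00368333; n = 24 × 12 = 288 periods.
PV = PMT · [1 − (1+i)^(−n)] / i = 5650 · 177.324688 = 1,001,884.4857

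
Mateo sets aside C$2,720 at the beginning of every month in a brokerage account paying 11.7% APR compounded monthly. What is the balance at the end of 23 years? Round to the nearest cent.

C$3,818,495.99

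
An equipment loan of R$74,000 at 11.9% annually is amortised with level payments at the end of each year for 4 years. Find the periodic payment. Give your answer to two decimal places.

PMT = 74000 / ( [1 − (1+0.119)^(−4)] / 0.119 ) = 74000 / 3.043757 = 24,312.0553

R$24,312.06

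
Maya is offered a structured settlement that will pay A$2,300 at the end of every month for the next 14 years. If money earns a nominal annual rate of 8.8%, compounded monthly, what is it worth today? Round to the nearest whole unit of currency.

A$221,734

With 12 periods per year: i = 0.00733333, n = 168.
Annuity factor a(168|0.00733333) = 96.405973; PV = 2300 × 96.405973 = 221,733.7374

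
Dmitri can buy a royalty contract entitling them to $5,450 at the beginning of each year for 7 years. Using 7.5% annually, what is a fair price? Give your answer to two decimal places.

$31,031.46

PV = PMT · [1 − (1+i)^(−n)] / i × (1+i) = 5450 · 5.693846 = 31,031.4630
(Beginning-of-period payments → annuity-due factor ×(1+i).)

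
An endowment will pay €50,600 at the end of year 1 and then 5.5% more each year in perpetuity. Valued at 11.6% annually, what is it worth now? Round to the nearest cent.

PV = PMT / (i − g) = 50600 / (0.116 − 0.055) = 50600 / 0.061000 = 829,508.1967

€829,508.20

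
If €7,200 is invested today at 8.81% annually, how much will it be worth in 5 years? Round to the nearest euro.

€10,982

FV = 7,200 × (1 + 0.0881)^5 = 10,981.8763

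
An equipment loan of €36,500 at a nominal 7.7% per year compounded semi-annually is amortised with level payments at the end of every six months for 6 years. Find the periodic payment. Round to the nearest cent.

€3,855.38

i = 0.077/2 = 0.0385 per half-year; n = 6·2 = 12.
PMT = 36500 / ( [1 − (1+0.0385)^(−12)] / 0.0385 ) = 36500 / 9.467288 = 3,855.3808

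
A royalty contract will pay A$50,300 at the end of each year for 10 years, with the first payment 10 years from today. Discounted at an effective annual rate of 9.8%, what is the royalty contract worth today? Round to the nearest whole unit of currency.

PV at t=9 (ordinary 10-year annuity): 50300 × a(10|0.098) = 50300 × 6.197717 = 311,745.1420
PV₀ = 311,745.1420 / (1+0.098)^9 = 311,745.1420 / 2.319643 = 134,393.6142

A$134,394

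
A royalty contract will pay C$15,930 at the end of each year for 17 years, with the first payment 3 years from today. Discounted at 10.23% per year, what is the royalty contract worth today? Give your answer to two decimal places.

C$103,685.91

PV at t=2 (ordinary 17-year annuity): 15930 × a(17|0.1023) = 15930 × 7.908673 = 125,985.1543
Discount back 2 years: 125,985.1543 × (1+0.1023)^(−2) = 125,985.1543 × 0.823001 = 103,685.9133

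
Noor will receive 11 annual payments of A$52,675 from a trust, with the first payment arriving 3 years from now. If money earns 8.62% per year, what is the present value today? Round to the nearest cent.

A$309,359.22

PV at t=2 (ordinary 11-year annuity): 52675 × a(11|0.0862) = 52675 × 6.929120 = 364,991.4197
Discount back 2 years: 364,991.4197 × (1+0.0862)^(−2) = 364,991.4197 × 0.847579 = 309,359.2158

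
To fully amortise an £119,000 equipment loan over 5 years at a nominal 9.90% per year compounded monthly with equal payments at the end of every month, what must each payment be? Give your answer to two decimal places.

£2,522.55

With 12 periods per year: i = 0.00825, n = 60.
Annuity-PV factor = 47.174542; PMT = 119000 / 47.174542 = 2,522.5470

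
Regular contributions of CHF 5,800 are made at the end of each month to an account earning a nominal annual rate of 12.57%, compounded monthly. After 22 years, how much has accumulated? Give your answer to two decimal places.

i = 0.1257/12 = 0.010475 per month; n = 22·12 = 264.
FV = 5800 × [(1+0.010475)^264 − 1] / 0.010475 = 5800 × 1399.383472 = 8,116,424.1388

CHF 8,116,424.14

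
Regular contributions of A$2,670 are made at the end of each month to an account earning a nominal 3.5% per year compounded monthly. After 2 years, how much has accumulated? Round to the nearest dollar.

A$66,276

With 12 periods per year: i = 0.00291667, n = 24.
FV = PMT · [(1+i)^n − 1] / i = 2670 · 24.822485 = 66,276.0344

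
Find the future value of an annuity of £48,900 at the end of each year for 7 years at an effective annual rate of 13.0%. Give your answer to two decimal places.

FV = 48900 × [(1+0.13)^7 − 1] / 0.13 = 48900 × 10.404658 = 508,787.7538

£508,787.75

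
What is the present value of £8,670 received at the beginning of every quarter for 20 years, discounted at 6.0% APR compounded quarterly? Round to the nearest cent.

£408,386.77

With 4 periods per year: i = 0.015, n = 80.
PV = PMT · [1 − (1+i)^(−n)] / i × (1+i) = 8670 · 47.103433 = 408,386.7671
(annuity-due: payments at period start, so ×(1+i).)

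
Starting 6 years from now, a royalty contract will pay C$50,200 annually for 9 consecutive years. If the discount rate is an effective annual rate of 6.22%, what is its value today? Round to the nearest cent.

PV at t=5 (ordinary 9-year annuity): 50200 × a(9|0.0622) = 50200 × 6.737040 = 338,199.4068
PV₀ = 338,199.4068 / (1+0.0622)^5 = 338,199.4068 / 1.352171 = 250,115.9317

C$250,115.93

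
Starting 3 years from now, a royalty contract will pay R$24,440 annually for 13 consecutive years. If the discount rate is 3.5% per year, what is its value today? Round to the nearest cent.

R$235,056.99

PV at t=2 (ordinary 13-year annuity): 24440 × a(13|0.035) = 24440 × 10.302738 = 251,798.9286
PV₀ = 251,798.9286 / (1+0.035)^2 = 251,798.9286 / 1.071225 = 235,056.9942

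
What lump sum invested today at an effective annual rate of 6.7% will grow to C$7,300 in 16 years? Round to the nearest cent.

C$2,586.38

PV = 7,300 / (1 + 0.067)^16 = 7,300 / 2.822479 = 2,586.3789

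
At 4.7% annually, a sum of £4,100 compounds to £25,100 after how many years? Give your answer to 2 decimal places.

n = ln(25100/4100) / ln(1+0.047) = ln(6.12195) / 0.045929 = 39.4497 years

39.45 years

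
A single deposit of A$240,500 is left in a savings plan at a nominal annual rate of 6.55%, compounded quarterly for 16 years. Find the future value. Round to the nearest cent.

A$680,094.75

With 4 periods per year: i = 0.016375, n = 64.
FV = PV·(1+i)^n = 240,500 × 2.827837 = 680,094.7485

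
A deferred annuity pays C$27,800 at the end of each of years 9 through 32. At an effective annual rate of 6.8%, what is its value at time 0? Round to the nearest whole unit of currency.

C$191,724

Value one period before first payment (t=8): 27800 × [1 − (1+0.068)^(−24)] / 0.068 = 27800 × 11.673521 = 324,523.8703
PV₀ = 324,523.8703 / (1+0.068)^8 = 324,523.8703 / 1.692661 = 191,724.0635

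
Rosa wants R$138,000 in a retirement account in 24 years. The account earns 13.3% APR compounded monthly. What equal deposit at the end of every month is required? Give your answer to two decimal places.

With 12 periods per year: i = 0.0110833, n = 288.
PMT = 138000 / ( [(1+0.0110833)^288 − 1] / 0.0110833 ) = 138000 / 2067.378004 = 66.7512

R$66.75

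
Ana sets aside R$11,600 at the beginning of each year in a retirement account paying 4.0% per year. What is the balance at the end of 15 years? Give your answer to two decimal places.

FV = 11600 × [(1+0.04)^15 − 1] / 0.04 × (1+i) = 11600 × 20.824531 = 241,564.5613
(Beginning-of-period payments → annuity-due factor ×(1+i).)

R$241,564.56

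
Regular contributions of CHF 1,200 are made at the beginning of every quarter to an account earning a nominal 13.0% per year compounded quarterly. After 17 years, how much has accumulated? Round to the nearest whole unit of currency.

CHF 297,392

With 4 periods per year: i = 0.0325, n = 68.
FV = PMT · [(1+i)^n − 1] / i × (1+i) = 1200 · 247.826671 = 297,392.0054
Payments are at the start of each period, so multiply by (1+i).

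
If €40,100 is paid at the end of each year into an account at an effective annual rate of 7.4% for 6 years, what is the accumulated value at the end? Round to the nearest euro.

€289,754

FV = 40100 × [(1+0.074)^6 − 1] / 0.074 = 40100 × 7.225780 = 289,753.7980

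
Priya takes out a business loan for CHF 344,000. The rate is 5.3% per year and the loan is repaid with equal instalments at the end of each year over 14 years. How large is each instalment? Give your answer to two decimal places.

CHF 35,422.00

PMT = 344000 / ( [1 − (1+0.053)^(−14)] / 0.053 ) = 344000 / 9.711479 = 35,422.0004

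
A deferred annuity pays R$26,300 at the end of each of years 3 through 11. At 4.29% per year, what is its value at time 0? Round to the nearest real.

R$177,440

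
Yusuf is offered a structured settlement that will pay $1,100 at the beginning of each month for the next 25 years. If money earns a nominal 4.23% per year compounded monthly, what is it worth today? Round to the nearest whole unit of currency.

Periodic rate i = 0.0423/12 = 0.003525; n = 25 × 12 = 300 periods.
Annuity factor a(300|0.003525) × (1+i) = 185.625230; PV = 1100 × 185.625230 = 204,187.7527
(annuity-due: payments at period start, so ×(1+i).)

$204,188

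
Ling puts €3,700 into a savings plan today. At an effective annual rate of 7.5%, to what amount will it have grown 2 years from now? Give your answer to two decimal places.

FV = PV·(1+i)^n = 3,700 × 1.155625 = 4,275.8125

€4,275.81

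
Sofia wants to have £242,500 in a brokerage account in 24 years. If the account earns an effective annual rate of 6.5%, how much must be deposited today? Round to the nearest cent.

£53,495.98

Discount factor = (1+0.065)^(−24) = 0.220602; PV = 242,500 × 0.220602 = 53,495.9810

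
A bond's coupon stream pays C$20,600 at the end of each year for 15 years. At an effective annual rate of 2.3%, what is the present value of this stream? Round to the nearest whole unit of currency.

C$258,849

PV = PMT · [1 − (1+i)^(−n)] / i = 20600 · 12.565510 = 258,849.4995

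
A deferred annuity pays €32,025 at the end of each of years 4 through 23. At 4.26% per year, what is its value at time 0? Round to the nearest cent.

PV at t=3 (ordinary 20-year annuity): 32025 × a(20|0.0426) = 32025 × 13.282728 = 425,379.3689
PV₀ = 425,379.3689 / (1+0.0426)^3 = 425,379.3689 / 1.133322 = 375,338.6268

€375,338.63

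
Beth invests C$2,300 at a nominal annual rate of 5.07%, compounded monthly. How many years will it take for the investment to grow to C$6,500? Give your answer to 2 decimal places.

Periodic rate i = 0.0507/12 = 0.004225.
n = ln(6500/2300) / ln(1+0.004225) = ln(2.82609) / 0.004216 = 246.4109 months
= 246.4109/12 years

20.53 years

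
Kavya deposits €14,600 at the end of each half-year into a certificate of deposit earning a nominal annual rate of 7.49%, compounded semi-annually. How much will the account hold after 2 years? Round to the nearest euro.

€61,763

With 2 periods per year: i = 0.03745, n = 4.
FV = PMT · [(1+i)^n − 1] / i = 14600 · 4.230363 = 61,763.2930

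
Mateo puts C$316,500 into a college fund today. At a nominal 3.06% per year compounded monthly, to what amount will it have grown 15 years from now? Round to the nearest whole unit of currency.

C$500,566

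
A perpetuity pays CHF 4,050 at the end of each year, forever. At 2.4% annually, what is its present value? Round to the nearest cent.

CHF 168,750.00

PV = C/r = 4050/0.024 = 168,750.0000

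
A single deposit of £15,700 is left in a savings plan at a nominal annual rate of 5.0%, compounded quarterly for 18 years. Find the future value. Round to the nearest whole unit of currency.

£38,401

With 4 periods per year: i = 0.0125, n = 72.
FV = PV·(1+i)^n = 15,700 × 2.445920 = 38,400.9482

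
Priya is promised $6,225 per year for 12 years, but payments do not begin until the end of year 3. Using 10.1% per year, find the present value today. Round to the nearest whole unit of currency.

Value one period before first payment (t=2): 6225 × [1 − (1+0.101)^(−12)] / 0.101 = 6225 × 6.780443 = 42,208.2551
Discount back 2 years: 42,208.2551 × (1+0.101)^(−2) = 42,208.2551 × 0.824946 = 34,819.5185

$34,820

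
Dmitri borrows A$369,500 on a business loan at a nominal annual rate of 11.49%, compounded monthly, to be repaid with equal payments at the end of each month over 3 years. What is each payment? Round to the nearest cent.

A$12,182.88

Periodic rate i = 0.1149/12 = 0.009575; n = 3 × 12 = 36 periods.
PMT = 369500 / ( [1 − (1+0.009575)^(−36)] / 0.009575 ) = 369500 / 30.329453 = 12,182.8771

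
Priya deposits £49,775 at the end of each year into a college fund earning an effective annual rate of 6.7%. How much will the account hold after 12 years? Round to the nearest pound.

Accumulation factor s(12|0.067) = 17.575740; FV = 49775 × 17.575740 = 874,832.4397

£874,832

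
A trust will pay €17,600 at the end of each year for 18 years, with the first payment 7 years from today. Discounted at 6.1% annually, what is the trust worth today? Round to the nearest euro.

€132,586

Value one period before first payment (t=6): 17600 × [1 − (1+0.061)^(−18)] / 0.061 = 17600 × 10.746762 = 189,143.0043
Discount back 6 years: 189,143.0043 × (1+0.061)^(−6) = 189,143.0043 × 0.700983 = 132,586.0950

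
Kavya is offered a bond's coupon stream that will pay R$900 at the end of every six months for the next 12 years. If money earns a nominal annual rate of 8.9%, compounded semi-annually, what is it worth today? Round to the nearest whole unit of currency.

With 2 periods per year: i = 0.0445, n = 24.
PV = 900 × [1 − (1+0.0445)^(−24)] / 0.0445 = 900 × 14.568085 = 13,111.2764

R$13,111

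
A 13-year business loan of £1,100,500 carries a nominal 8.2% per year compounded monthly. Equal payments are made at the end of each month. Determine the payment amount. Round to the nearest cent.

£11,492.17

With 12 periods per year: i = 0.00683333, n = 156.
Annuity-PV factor = 95.760851; PMT = 1.1005e+06 / 95.760851 = 11,492.1702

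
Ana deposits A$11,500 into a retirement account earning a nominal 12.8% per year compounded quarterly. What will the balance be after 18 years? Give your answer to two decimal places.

A$111,080.04

i = 0.128/4 = 0.032 per quarter; n = 18·4 = 72.
FV = PV·(1+i)^n = 11,500 × 9.659134 = 111,080.0446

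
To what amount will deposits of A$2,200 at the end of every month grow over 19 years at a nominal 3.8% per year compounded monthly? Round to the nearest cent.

A$733,780.51

With 12 periods per year: i = 0.00316667, n = 228.
Accumulation factor s(228|0.00316667) = 333.536597; FV = 2200 × 333.536597 = 733,780.5124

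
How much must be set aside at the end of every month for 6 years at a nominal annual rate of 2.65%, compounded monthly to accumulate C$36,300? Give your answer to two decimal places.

C$465.70

With 12 periods per year: i = 0.00220833, n = 72.
FV-annuity factor = 77.946769; PMT = 36300 / 77.946769 = 465.7024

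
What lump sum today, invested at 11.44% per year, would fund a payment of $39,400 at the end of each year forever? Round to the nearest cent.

$344,405.59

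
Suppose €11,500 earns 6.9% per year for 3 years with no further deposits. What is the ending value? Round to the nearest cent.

FV = 11,500 × (1 + 0.069)^3 = 14,048.5324

€14,048.53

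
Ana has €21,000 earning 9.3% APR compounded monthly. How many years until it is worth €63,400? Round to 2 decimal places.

Periodic rate i = 0.093/12 = 0.00775.
n = ln(63400/21000) / ln(1+0.00775) = ln(3.01905) / 0.007720 = 143.1248 months
= 143.1248/12 years

11.93 years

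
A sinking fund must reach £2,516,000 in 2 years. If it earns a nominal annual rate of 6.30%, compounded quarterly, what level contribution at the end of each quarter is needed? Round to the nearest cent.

Periodic rate i = 0.063/4 = 0.01575; n = 2 × 4 = 8 periods.
PMT = 2.516e+06 / ( [(1+0.01575)^8 − 1] / 0.01575 ) = 2.516e+06 / 8.455168 = 297,569.4702

£297,569.47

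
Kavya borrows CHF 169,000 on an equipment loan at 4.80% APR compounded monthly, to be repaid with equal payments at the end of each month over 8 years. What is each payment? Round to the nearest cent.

CHF 2,123.47

Periodic rate i = 0.048/12 = 0.004; n = 8 × 12 = 96 periods.
PMT = 169000 / ( [1 − (1+0.004)^(−96)] / 0.004 ) = 169000 / 79.586664 = 2,123.4713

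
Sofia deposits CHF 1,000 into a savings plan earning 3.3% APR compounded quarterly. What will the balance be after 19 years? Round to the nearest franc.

Periodic rate i = 0.033/4 = 0.00825; n = 19 × 4 = 76 periods.
FV = PV·(1+i)^n = 1,000 × 1.867177 = 1,867.1772

CHF 1,867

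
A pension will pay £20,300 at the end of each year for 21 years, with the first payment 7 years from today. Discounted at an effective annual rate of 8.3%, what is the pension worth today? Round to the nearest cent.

PV at t=6 (ordinary 21-year annuity): 20300 × a(21|0.083) = 20300 × 9.790191 = 198,740.8731
PV₀ = 198,740.8731 / (1+0.083)^6 = 198,740.8731 / 1.613507 = 123,173.2650

£123,173.26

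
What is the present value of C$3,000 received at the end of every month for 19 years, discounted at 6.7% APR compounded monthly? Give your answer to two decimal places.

With 12 periods per year: i = 0.00558333, n = 228.
Annuity factor a(228|0.00558333) = 128.779077; PV = 3000 × 128.779077 = 386,337.2316

C$386,337.23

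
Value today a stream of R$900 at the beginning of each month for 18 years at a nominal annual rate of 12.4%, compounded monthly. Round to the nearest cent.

R$78,444.75

Periodic rate i = 0.124/12 = 0.0103333; n = 18 × 12 = 216 periods.
PV = 900 × [1 − (1+0.0103333)^(−216)] / 0.0103333 × (1+i) = 900 × 87.160831 = 78,444.7478
Payments are at the start of each period, so multiply by (1+i).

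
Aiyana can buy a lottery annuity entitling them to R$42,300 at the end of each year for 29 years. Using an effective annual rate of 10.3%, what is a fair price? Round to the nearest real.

Annuity factor a(29|0.103) = 9.143185; PV = 42300 × 9.143185 = 386,756.7416

R$386,757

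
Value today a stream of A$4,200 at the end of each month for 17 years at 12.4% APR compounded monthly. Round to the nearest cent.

A$356,538.60

Periodic rate i = 0.124/12 = 0.0103333; n = 17 × 12 = 204 periods.
PV = PMT · [1 − (1+i)^(−n)] / i = 4200 · 84.890143 = 356,538.5990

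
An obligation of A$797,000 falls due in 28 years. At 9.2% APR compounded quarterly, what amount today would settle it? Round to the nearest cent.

A$62,429.14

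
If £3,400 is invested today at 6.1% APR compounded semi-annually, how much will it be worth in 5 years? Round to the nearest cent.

With 2 periods per year: i = 0.0305, n = 10.
3,400 × (1+0.0305)^10 = 3,400 × 1.350455 = 4,591.5454

£4,591.55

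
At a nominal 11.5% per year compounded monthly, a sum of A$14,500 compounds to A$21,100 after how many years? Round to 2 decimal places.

Periodic rate i = 0.115/12 = 0.00958333.
(1+i)^n = 21100/14500 = 1.45517, so n = ln 1.45517 / ln 1.00958 = 39.3307 months
= 39.3307/12 years

3.28 years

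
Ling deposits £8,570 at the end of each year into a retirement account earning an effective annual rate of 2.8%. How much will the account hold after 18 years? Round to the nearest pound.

£197,080

Accumulation factor s(18|0.028) = 22.996519; FV = 8570 × 22.996519 = 197,080.1672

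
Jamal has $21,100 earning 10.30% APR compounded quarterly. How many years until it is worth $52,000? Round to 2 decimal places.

8.87 years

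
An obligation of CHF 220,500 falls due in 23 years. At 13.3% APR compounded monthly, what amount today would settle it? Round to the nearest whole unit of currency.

i = 0.133/12 = 0.0110833 per month; n = 23·12 = 276.
PV = 220,500 / (1 + 0.0110833)^276 = 220,500 / 20.950704 = 10,524.7058

CHF 10,525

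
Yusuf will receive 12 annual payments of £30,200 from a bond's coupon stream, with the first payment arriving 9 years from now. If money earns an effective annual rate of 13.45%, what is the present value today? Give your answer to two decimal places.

Value one period before first payment (t=8): 30200 × [1 − (1+0.1345)^(−12)] / 0.1345 = 30200 × 5.799545 = 175,146.2679
Discount back 8 years: 175,146.2679 × (1+0.1345)^(−8) = 175,146.2679 × 0.364388 = 63,821.1882

£63,821.19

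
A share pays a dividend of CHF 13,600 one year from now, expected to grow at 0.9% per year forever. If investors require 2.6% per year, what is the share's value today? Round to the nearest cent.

PV = D₁/(r − g) = 13600/(0.026 − 0.009) = 800,000.0000

CHF 800,000.00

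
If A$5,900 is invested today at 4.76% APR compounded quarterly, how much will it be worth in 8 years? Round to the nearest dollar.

A$8,615

i = 0.0476/4 = 0.0119 per quarter; n = 8·4 = 32.
FV = PV·(1+i)^n = 5,900 × 1.460169 = 8,614.9960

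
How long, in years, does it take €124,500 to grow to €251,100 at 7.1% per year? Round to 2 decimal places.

10.23 years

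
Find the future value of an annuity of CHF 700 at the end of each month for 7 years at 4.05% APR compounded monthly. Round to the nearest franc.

i = 0.0405/12 = 0.003375 per month; n = 7·12 = 84.
FV = 700 × [(1+0.003375)^84 − 1] / 0.003375 = 700 × 96.928961 = 67,850.2729

CHF 67,850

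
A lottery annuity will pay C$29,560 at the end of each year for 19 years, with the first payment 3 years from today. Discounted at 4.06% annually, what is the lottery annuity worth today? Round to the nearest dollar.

C$356,715

PV at t=2 (ordinary 19-year annuity): 29560 × a(19|0.0406) = 29560 × 13.067253 = 386,268.0132
Discount back 2 years: 386,268.0132 × (1+0.0406)^(−2) = 386,268.0132 × 0.923490 = 356,714.7788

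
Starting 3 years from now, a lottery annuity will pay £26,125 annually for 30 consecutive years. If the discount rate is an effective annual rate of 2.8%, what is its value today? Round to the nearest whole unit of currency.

PV at t=2 (ordinary 30-year annuity): 26125 × a(30|0.028) = 26125 × 20.117018 = 525,557.0930
Discount back 2 years: 525,557.0930 × (1+0.028)^(−2) = 525,557.0930 × 0.946267 = 497,317.4206

£497,317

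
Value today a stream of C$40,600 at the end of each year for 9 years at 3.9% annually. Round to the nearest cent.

PV = 40600 × [1 − (1+0.039)^(−9)] / 0.039 = 40600 × 7.469330 = 303,254.7797

C$303,254.78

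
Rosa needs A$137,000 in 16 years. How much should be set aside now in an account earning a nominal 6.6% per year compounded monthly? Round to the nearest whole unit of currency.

A$47,793

i = 0.066/12 = 0.0055 per month; n = 16·12 = 192.
PV = FV·(1+i)^(−n) = 137,000 × 0.348852 = 47,792.7675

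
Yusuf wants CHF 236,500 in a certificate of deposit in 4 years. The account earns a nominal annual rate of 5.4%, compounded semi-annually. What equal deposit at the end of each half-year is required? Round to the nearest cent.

Periodic rate i = 0.054/2 = 0.027; n = 4 × 2 = 8 periods.
FV-annuity factor = 8.798232; PMT = 236500 / 8.798232 = 26,880.4006

CHF 26,880.40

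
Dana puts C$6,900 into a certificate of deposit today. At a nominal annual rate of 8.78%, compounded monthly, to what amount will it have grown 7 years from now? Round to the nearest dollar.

C$12,729

i = 0.0878/12 = 0.00731667 per month; n = 7·12 = 84.
6,900 × (1+0.00731667)^84 = 6,900 × 1.844785 = 12,729.0134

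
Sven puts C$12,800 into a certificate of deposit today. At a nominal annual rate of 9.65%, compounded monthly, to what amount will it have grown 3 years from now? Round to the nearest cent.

C$17,077.94

i = 0.0965/12 = 0.00804167 per month; n = 3·12 = 36.
FV = 12,800 × (1 + 0.00804167)^36 = 17,077.9361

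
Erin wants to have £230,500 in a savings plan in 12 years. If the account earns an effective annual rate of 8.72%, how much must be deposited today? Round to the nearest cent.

PV = FV·(1+i)^(−n) = 230,500 × 0.366680 = 84,519.6335

£84,519.63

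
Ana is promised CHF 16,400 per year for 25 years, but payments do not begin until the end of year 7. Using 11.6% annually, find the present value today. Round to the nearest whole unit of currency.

Value one period before first payment (t=6): 16400 × [1 − (1+0.116)^(−25)] / 0.116 = 16400 × 8.066144 = 132,284.7650
PV₀ = 132,284.7650 / (1+0.116)^6 = 132,284.7650 / 1.931902 = 68,473.8367

CHF 68,474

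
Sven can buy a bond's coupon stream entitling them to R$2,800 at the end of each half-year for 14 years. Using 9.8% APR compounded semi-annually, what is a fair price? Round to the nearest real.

Periodic rate i = 0.098/2 = 0.049; n = 14 × 2 = 28 periods.
PV = 2800 × [1 − (1+0.049)^(−28)] / 0.049 = 2800 × 15.061409 = 42,171.9443

R$42,172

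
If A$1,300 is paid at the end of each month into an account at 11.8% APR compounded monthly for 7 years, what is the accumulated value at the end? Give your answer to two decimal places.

i = 0.118/12 = 0.00983333 per month; n = 7·12 = 84.
FV = 1300 × [(1+0.00983333)^84 − 1] / 0.00983333 = 1300 × 129.657595 = 168,554.8736

A$168,554.87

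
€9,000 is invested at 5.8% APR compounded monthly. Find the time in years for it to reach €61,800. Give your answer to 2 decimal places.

Periodic rate i = 0.058/12 = 0.00483333.
(1+i)^n = 61800/9000 = 6.86667, so n = ln 6.86667 / ln 1.00483 = 399.5858 months
= 399.5858/12 years

33.30 years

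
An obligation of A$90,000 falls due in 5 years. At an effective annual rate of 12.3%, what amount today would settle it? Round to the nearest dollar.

A$50,390

Discount factor = (1+0.123)^(−5) = 0.559888; PV = 90,000 × 0.559888 = 50,389.9269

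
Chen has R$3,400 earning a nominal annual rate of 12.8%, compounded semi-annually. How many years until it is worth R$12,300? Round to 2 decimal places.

10.36 years

Periodic rate i = 0.128/2 = 0.064.
(1+i)^n = 12300/3400 = 3.61765, so n = ln 3.61765 / ln 1.064 = 20.7273 half-years
= 20.7273/2 years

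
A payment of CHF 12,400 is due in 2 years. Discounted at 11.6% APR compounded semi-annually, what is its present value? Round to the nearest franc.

CHF 9,896

i = 0.116/2 = 0.058 per half-year; n = 2·2 = 4.
PV = 12,400 / (1 + 0.058)^4 = 12,400 / 1.252976 = 9,896.4404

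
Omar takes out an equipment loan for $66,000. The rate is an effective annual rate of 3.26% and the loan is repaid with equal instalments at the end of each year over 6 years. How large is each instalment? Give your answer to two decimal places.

Annuity-PV factor = 5.370818; PMT = 66000 / 5.370818 = 12,288.6316

$12,288.63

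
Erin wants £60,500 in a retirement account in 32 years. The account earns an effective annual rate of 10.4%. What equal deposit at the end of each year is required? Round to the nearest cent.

PMT = 60500 / ( [(1+0.104)^32 − 1] / 0.104 ) = 60500 / 218.406751 = 277.0061

£277.01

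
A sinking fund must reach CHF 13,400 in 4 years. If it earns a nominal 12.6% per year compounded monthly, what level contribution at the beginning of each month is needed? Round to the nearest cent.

CHF 213.89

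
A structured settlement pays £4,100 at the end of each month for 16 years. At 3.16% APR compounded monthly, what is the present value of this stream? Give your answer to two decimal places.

i = 0.0316/12 = 0.00263333 per month; n = 16·12 = 192.
PV = PMT · [1 − (1+i)^(−n)] / i = 4100 · 150.552711 = 617,266.1160

£617,266.12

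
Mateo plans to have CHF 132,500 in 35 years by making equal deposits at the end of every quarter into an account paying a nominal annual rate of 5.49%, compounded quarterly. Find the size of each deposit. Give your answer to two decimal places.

With 4 periods per year: i = 0.013725, n = 140.
FV-annuity factor = 418.398243; PMT = 132500 / 418.398243 = 316.6839

CHF 316.68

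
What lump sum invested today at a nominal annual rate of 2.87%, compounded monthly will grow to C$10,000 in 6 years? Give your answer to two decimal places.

C$8,419.84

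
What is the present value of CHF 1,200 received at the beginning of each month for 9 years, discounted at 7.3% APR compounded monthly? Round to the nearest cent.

With 12 periods per year: i = 0.00608333, n = 108.
PV = PMT · [1 − (1+i)^(−n)] / i × (1+i) = 1200 · 79.477216 = 95,372.6591
(annuity-due: payments at period start, so ×(1+i).)

CHF 95,372.66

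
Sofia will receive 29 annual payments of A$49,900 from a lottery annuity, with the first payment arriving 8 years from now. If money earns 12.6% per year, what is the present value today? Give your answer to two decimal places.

A$167,043.20

PV at t=7 (ordinary 29-year annuity): 49900 × a(29|0.126) = 49900 × 7.682401 = 383,351.8213
Discount back 7 years: 383,351.8213 × (1+0.126)^(−7) = 383,351.8213 × 0.435744 = 167,043.1986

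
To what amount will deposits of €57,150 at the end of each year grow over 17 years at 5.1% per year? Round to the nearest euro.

Accumulation factor s(17|0.051) = 26.066888; FV = 57150 × 26.066888 = 1,489,722.6300

€1,489,723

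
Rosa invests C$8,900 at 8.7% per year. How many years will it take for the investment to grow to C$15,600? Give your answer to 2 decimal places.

n = ln(15600/8900) / ln(1+0.087) = ln(1.75281) / 0.083422 = 6.7275 years

6.73 years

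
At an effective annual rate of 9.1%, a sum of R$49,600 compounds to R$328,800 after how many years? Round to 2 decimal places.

(1+i)^n = 328800/49600 = 6.62903, so n = ln 6.62903 / ln 1.091 = 21.7173 years

21.72 years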